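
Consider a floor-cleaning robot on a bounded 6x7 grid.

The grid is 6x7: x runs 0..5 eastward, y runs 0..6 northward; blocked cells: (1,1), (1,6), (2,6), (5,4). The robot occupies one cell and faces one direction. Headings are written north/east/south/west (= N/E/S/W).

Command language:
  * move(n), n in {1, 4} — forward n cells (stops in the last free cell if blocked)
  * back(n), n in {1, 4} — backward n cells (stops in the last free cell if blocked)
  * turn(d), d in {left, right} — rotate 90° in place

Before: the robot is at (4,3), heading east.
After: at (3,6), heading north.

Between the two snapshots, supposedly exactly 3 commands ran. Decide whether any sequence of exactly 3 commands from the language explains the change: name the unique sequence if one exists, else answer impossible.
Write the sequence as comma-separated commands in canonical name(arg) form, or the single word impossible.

key: running move(4) before back(1) would end elsewhere — order is forced
begin: at (4,3), heading east
[1] after back(1): at (3,3), heading east
[2] after turn(left): at (3,3), heading north
[3] after move(4): at (3,6), heading north
no other 3-command option fits: unique.

back(1), turn(left), move(4)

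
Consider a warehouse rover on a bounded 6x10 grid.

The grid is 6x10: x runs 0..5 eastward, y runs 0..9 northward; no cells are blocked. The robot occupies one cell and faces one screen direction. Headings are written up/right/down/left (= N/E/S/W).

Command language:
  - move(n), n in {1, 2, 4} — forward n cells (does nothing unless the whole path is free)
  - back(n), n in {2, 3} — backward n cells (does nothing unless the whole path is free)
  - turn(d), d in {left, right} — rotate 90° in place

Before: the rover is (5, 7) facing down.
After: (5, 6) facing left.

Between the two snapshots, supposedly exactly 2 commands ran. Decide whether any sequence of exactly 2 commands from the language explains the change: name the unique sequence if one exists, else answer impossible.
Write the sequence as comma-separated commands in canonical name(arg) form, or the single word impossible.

key: cell and facing (now W) both changed — the 2 commands mix motion and turning
begin: (5, 7) facing down
step 1 (move(1)): (5, 6) facing down
step 2 (turn(right)): (5, 6) facing left
all 49 alternatives checked — unique.

move(1), turn(right)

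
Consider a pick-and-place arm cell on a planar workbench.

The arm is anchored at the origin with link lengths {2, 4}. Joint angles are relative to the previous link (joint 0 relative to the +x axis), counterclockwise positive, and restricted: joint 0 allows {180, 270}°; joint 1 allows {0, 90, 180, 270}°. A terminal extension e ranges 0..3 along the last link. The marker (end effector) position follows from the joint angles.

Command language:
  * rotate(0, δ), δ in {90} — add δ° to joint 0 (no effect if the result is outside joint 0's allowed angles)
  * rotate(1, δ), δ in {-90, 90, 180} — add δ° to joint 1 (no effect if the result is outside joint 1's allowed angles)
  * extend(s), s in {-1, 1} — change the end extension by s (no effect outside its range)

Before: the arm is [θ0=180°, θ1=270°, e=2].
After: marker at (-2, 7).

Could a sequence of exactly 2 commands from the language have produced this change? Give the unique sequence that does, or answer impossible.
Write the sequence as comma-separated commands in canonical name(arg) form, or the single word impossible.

extend(1), extend(1)

from: [θ0=180°, θ1=270°, e=2]
1. extend(1) → [θ0=180°, θ1=270°, e=3]
2. extend(1) → [θ0=180°, θ1=270°, e=3]
uniquely the one of 36 2-step routes that fits.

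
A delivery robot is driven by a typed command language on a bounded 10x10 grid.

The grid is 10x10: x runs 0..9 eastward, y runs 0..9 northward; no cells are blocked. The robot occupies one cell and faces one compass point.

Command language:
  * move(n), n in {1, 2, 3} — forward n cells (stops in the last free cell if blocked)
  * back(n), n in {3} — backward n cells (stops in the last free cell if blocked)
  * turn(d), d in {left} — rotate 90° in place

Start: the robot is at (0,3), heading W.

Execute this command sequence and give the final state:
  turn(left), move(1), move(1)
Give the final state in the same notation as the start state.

at (0,1), heading S

start: at (0,3), heading W
1. turn(left) → at (0,3), heading S
2. move(1) → at (0,2), heading S
3. move(1) → at (0,1), heading S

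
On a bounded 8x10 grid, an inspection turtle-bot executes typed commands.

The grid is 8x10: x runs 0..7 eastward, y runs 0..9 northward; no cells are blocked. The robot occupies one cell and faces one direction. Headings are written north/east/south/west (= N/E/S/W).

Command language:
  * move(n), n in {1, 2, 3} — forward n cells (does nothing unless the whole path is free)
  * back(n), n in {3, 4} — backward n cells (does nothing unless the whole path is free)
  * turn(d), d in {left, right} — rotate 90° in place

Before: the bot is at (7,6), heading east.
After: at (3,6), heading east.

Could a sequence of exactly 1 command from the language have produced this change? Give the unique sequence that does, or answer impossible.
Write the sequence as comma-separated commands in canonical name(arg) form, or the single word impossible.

back(4)

key: heading stays E — the single command does not turn
begin: at (7,6), heading east
step 1 (back(4)): at (3,6), heading east
no other 1-command option fits: unique.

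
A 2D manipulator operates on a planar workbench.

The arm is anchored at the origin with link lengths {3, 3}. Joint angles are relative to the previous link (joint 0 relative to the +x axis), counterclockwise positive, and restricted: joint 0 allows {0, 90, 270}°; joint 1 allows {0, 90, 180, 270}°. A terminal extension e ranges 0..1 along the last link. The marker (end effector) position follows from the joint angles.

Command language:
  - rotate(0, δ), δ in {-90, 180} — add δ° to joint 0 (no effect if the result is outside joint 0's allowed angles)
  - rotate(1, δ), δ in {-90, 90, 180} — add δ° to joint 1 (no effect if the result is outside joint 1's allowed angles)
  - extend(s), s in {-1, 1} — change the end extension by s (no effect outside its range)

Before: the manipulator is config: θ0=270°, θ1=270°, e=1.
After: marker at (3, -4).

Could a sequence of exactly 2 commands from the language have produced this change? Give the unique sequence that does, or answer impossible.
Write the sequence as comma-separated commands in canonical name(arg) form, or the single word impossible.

key: running rotate(0, -90) before rotate(0, 180) would end elsewhere — order is forced
initial: config: θ0=270°, θ1=270°, e=1
[1] after rotate(0, 180): config: θ0=90°, θ1=270°, e=1
[2] after rotate(0, -90): config: θ0=0°, θ1=270°, e=1
no other 2-command option fits: unique.

rotate(0, 180), rotate(0, -90)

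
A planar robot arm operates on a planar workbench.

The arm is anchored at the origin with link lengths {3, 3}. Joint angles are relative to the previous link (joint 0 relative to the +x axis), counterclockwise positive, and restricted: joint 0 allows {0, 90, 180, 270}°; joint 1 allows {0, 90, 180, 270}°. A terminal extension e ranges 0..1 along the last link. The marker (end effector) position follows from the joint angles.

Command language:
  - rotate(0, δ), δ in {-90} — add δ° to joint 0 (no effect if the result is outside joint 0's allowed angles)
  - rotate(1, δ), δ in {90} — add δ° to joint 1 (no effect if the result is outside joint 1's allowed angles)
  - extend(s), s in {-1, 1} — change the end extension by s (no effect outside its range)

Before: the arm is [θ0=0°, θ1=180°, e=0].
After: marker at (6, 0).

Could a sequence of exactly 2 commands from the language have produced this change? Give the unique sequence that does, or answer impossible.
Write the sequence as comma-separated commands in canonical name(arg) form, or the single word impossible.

t0: [θ0=0°, θ1=180°, e=0]
step 1 (rotate(1, 90)): [θ0=0°, θ1=270°, e=0]
step 2 (rotate(1, 90)): [θ0=0°, θ1=0°, e=0]
no other 2-command option fits: unique.

rotate(1, 90), rotate(1, 90)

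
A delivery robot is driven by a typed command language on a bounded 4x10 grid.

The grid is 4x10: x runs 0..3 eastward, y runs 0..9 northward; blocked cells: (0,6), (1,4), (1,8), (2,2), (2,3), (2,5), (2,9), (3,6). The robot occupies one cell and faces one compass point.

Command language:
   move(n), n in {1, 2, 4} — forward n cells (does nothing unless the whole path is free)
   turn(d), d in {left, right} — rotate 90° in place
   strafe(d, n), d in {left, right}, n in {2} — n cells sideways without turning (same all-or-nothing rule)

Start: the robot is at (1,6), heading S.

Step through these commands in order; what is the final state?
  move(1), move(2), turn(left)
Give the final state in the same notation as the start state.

start: at (1,6), heading S
t=1 move(1) ⇒ at (1,5), heading S
t=2 move(2) ⇒ at (1,5), heading S
t=3 turn(left) ⇒ at (1,5), heading E

at (1,5), heading E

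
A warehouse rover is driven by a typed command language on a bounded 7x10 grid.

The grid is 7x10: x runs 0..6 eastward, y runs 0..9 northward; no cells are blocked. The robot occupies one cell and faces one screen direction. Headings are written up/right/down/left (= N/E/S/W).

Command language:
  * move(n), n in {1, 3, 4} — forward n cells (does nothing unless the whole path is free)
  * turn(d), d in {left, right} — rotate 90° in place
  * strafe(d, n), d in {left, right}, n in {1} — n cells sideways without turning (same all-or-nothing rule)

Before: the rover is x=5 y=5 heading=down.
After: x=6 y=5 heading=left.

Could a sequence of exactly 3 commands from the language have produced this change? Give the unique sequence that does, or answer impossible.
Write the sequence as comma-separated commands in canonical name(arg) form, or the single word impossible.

key: the second strafe(left, 1) would leave the grid, so it does nothing
start: x=5 y=5 heading=down
1. strafe(left, 1) → x=6 y=5 heading=down
2. strafe(left, 1) → x=6 y=5 heading=down
3. turn(right) → x=6 y=5 heading=left
no rival 3-sequence matches.

strafe(left, 1), strafe(left, 1), turn(right)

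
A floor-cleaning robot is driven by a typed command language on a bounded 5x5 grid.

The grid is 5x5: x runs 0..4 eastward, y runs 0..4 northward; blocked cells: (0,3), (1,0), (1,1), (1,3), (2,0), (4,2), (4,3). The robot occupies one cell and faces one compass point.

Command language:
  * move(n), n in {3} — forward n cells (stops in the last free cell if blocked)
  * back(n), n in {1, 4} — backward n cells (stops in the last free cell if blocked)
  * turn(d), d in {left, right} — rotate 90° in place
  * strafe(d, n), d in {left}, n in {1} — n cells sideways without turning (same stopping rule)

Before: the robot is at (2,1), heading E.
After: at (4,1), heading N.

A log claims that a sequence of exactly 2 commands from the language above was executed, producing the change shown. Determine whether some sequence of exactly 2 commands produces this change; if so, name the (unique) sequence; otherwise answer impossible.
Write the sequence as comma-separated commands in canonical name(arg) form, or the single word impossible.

move(3), turn(left)

key: cell and facing (now N) both changed — the 2 commands mix motion and turning
initial: at (2,1), heading E
t=1 move(3) ⇒ at (4,1), heading E
t=2 turn(left) ⇒ at (4,1), heading N
all 36 alternatives checked — unique.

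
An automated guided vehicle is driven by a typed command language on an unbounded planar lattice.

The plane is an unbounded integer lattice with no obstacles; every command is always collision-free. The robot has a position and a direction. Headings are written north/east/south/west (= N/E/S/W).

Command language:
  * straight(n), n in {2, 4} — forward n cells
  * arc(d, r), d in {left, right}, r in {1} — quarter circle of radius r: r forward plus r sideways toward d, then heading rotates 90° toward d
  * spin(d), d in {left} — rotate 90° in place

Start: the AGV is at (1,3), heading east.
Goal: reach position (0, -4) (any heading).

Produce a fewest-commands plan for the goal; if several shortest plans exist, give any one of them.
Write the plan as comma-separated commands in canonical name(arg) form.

begin: at (1,3), heading east
t=1 arc(right, 1) ⇒ at (2,2), heading south
t=2 arc(right, 1) ⇒ at (1,1), heading west
t=3 arc(left, 1) ⇒ at (0,0), heading south
t=4 straight(4) ⇒ at (0,-4), heading south
minimal: 4 command(s), checked below 4.

arc(right, 1), arc(right, 1), arc(left, 1), straight(4)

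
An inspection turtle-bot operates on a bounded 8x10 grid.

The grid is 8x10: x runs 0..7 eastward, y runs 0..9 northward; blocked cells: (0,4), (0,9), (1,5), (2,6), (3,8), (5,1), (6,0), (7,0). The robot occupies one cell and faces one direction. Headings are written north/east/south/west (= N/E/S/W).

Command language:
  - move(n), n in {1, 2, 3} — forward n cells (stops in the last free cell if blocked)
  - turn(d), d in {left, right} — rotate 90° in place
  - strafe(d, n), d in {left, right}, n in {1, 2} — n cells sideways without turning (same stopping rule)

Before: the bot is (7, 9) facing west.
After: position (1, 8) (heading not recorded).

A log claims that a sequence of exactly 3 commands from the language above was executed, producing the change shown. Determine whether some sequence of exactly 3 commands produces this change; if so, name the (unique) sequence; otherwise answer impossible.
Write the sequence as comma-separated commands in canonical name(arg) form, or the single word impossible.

key: running strafe(left, 1) before move(3) would end elsewhere — order is forced
initial: (7, 9) facing west
[1] after move(3): (4, 9) facing west
[2] after move(3): (1, 9) facing west
[3] after strafe(left, 1): (1, 8) facing west
uniquely the one of 729 3-step routes that fits.

move(3), move(3), strafe(left, 1)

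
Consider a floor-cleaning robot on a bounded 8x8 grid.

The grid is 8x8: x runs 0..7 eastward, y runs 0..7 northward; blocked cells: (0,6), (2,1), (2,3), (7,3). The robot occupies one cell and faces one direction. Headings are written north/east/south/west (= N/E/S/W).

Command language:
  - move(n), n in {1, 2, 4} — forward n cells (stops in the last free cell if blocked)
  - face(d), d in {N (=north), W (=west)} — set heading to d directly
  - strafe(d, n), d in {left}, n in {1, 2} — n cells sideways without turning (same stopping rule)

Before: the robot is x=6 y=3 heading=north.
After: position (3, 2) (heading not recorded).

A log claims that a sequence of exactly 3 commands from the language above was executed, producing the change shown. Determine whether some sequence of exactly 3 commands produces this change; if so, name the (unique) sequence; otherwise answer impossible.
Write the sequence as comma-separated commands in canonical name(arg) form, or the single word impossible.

key: running strafe(left, 1) before face(W) would end elsewhere — order is forced
from: x=6 y=3 heading=north
[1] after face(W): x=6 y=3 heading=west
[2] after move(4): x=3 y=3 heading=west
[3] after strafe(left, 1): x=3 y=2 heading=west
uniquely the one of 343 3-step routes that fits.

face(W), move(4), strafe(left, 1)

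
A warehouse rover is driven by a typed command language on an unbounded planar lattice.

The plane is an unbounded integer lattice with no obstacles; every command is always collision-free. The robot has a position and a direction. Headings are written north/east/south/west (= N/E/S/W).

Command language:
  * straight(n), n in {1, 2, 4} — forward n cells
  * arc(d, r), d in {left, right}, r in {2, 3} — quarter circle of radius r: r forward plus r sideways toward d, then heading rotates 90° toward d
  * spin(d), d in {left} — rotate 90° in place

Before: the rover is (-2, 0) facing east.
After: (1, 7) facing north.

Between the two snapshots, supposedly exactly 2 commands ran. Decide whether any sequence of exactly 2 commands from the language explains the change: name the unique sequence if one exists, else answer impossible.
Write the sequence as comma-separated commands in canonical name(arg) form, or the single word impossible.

key: cell and facing (now N) both changed — the 2 commands mix motion and turning
begin: (-2, 0) facing east
step 1 (arc(left, 3)): (1, 3) facing north
step 2 (straight(4)): (1, 7) facing north
uniquely the one of 64 2-step routes that fits.

arc(left, 3), straight(4)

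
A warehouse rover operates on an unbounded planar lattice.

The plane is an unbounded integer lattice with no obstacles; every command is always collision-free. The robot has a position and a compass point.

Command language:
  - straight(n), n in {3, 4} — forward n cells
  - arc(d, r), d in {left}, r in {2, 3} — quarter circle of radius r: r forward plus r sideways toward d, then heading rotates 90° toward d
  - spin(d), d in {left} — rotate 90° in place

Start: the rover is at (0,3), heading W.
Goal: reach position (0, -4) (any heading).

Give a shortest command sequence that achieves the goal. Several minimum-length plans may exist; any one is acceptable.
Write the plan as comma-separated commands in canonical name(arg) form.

begin: at (0,3), heading W
[1] after arc(left, 2): at (-2,1), heading S
[2] after straight(3): at (-2,-2), heading S
[3] after arc(left, 2): at (0,-4), heading E
minimal: 3 command(s), checked below 3.

arc(left, 2), straight(3), arc(left, 2)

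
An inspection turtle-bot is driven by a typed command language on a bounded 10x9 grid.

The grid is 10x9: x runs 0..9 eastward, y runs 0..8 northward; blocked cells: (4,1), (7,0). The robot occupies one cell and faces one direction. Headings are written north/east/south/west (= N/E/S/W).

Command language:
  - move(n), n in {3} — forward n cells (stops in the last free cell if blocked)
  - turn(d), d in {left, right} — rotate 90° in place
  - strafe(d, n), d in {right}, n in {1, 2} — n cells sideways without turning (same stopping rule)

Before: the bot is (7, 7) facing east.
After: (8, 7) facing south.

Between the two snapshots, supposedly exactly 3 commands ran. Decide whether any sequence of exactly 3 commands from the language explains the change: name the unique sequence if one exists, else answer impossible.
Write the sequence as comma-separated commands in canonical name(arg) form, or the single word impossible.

key: position moved to (8,7) AND the heading swung to S — translation plus rotation needed
begin: (7, 7) facing east
1. move(3) → (9, 7) facing east
2. turn(right) → (9, 7) facing south
3. strafe(right, 1) → (8, 7) facing south
uniquely the one of 125 3-step routes that fits.

move(3), turn(right), strafe(right, 1)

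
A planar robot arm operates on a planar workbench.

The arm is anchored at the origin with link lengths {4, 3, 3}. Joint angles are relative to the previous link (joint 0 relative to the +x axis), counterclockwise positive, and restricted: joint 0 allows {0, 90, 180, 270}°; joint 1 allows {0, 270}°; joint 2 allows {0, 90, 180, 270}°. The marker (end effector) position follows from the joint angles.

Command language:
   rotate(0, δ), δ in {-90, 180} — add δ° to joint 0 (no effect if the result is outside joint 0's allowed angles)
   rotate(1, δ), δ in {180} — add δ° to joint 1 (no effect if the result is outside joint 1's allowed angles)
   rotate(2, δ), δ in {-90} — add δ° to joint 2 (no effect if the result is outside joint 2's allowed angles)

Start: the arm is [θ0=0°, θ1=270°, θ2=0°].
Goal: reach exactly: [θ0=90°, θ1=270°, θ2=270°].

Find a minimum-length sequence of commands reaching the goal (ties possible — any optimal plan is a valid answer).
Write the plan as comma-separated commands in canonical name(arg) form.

begin: [θ0=0°, θ1=270°, θ2=0°]
[1] after rotate(0, 180): [θ0=180°, θ1=270°, θ2=0°]
[2] after rotate(0, -90): [θ0=90°, θ1=270°, θ2=0°]
[3] after rotate(2, -90): [θ0=90°, θ1=270°, θ2=270°]
nothing shorter than 3 reaches the goal.

rotate(0, 180), rotate(0, -90), rotate(2, -90)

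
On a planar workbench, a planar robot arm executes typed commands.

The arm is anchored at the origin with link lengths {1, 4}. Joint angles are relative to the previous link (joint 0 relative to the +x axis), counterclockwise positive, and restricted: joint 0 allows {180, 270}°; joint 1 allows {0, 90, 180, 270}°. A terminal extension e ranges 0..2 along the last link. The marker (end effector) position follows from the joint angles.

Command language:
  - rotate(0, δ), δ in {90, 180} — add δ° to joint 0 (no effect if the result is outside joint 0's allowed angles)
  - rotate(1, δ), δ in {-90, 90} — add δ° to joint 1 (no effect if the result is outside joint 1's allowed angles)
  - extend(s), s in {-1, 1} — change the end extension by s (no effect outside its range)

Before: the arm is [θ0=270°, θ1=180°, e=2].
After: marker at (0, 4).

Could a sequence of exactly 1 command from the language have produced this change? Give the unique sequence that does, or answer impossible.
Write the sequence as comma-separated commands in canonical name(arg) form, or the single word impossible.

initial: [θ0=270°, θ1=180°, e=2]
1. extend(-1) → [θ0=270°, θ1=180°, e=1]
no rival 1-sequence matches.

extend(-1)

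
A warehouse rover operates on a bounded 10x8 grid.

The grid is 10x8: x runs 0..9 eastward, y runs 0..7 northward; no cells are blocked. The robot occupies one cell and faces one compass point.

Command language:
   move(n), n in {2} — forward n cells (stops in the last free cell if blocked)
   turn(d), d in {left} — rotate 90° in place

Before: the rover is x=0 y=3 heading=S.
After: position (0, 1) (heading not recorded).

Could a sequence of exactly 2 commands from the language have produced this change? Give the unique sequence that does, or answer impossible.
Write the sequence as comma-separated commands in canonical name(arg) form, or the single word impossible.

move(2), turn(left)

key: order matters: swapping move(2) and turn(left) lands elsewhere
t0: x=0 y=3 heading=S
t=1 move(2) ⇒ x=0 y=1 heading=S
t=2 turn(left) ⇒ x=0 y=1 heading=E
uniquely the one of 4 2-step routes that fits.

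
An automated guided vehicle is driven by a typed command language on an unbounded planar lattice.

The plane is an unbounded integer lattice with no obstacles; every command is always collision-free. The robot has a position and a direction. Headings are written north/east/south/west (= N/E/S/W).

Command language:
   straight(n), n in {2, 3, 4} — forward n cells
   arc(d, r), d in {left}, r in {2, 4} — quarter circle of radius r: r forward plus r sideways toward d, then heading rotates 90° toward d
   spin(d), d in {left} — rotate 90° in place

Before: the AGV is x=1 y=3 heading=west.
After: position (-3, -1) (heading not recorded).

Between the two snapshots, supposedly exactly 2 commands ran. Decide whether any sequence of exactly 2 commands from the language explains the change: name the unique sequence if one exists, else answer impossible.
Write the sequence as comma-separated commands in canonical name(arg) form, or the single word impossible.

arc(left, 4), spin(left)

key: order matters: swapping arc(left, 4) and spin(left) lands elsewhere
initial: x=1 y=3 heading=west
t=1 arc(left, 4) ⇒ x=-3 y=-1 heading=south
t=2 spin(left) ⇒ x=-3 y=-1 heading=east
no other 2-command option fits: unique.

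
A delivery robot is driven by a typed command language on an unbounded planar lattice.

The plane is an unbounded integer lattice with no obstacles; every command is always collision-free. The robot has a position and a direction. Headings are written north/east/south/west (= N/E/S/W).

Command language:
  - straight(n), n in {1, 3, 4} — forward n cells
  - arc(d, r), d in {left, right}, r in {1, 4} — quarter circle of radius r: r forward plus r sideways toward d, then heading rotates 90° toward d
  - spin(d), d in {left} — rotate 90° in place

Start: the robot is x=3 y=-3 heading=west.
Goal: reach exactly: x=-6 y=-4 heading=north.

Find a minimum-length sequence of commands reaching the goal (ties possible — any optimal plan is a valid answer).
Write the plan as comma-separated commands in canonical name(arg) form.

arc(left, 1), arc(right, 4), arc(right, 4)

begin: x=3 y=-3 heading=west
t=1 arc(left, 1) ⇒ x=2 y=-4 heading=south
t=2 arc(right, 4) ⇒ x=-2 y=-8 heading=west
t=3 arc(right, 4) ⇒ x=-6 y=-4 heading=north
no 2-step plan works, so 3 is optimal.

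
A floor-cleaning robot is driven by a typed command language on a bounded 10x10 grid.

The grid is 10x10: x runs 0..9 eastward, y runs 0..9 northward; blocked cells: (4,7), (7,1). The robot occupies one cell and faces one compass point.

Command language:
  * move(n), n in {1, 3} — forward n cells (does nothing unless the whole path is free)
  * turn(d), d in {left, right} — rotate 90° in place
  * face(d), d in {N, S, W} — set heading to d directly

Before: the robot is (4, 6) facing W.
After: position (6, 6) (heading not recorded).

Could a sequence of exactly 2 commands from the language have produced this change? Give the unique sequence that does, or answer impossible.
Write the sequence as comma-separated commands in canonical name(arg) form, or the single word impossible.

impossible

no 2-step route produces this change.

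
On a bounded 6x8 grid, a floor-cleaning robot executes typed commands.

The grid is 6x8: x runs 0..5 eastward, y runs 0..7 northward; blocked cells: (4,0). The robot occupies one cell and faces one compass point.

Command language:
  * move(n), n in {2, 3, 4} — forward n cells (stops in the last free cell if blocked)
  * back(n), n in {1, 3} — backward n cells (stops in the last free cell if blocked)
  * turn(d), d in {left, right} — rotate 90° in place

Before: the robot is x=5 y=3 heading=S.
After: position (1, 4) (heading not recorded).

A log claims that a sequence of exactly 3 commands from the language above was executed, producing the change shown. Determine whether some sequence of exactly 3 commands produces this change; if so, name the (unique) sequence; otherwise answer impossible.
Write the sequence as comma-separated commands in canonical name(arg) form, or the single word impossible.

key: running move(4) before back(1) would end elsewhere — order is forced
initial: x=5 y=3 heading=S
1. back(1) → x=5 y=4 heading=S
2. turn(right) → x=5 y=4 heading=W
3. move(4) → x=1 y=4 heading=W
no rival 3-sequence matches.

back(1), turn(right), move(4)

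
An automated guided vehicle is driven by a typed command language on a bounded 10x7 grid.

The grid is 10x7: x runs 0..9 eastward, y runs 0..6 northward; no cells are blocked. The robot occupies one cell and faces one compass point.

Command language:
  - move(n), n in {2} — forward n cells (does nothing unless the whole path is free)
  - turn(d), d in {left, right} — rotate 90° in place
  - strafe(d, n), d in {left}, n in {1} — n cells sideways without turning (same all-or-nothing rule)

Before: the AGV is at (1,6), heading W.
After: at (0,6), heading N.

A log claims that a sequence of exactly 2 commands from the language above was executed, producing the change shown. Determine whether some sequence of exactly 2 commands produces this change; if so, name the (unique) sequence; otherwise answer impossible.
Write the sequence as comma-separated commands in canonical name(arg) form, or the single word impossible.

turn(right), strafe(left, 1)

key: running strafe(left, 1) before turn(right) would end elsewhere — order is forced
initial: at (1,6), heading W
[1] after turn(right): at (1,6), heading N
[2] after strafe(left, 1): at (0,6), heading N
no rival 2-sequence matches.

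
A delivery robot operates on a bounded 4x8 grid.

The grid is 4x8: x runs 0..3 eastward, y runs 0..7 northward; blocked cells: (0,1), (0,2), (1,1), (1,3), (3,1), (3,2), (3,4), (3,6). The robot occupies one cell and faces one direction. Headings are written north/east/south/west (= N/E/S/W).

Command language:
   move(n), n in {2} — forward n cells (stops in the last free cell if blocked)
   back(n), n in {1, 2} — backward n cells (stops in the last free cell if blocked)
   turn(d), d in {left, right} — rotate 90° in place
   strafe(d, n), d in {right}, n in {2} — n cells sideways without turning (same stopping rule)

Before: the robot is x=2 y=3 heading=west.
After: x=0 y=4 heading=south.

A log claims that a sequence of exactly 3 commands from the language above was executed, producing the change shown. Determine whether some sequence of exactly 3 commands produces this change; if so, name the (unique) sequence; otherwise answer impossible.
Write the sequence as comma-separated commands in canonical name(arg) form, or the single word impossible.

key: cell and facing (now S) both changed — the 3 commands mix motion and turning
start: x=2 y=3 heading=west
[1] after turn(left): x=2 y=3 heading=south
[2] after back(1): x=2 y=4 heading=south
[3] after strafe(right, 2): x=0 y=4 heading=south
all 216 alternatives checked — unique.

turn(left), back(1), strafe(right, 2)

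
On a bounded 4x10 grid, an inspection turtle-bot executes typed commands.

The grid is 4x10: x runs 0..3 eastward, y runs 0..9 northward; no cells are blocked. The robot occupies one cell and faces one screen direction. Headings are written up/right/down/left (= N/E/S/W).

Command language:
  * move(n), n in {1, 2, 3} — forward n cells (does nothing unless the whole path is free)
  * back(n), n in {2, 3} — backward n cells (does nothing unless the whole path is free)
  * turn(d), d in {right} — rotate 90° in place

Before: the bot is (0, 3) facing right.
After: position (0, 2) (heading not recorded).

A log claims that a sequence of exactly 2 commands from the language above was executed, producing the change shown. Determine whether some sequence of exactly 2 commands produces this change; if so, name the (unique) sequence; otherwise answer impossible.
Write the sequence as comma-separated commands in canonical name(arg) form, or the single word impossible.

key: running move(1) before turn(right) would end elsewhere — order is forced
t0: (0, 3) facing right
[1] after turn(right): (0, 3) facing down
[2] after move(1): (0, 2) facing down
all 36 alternatives checked — unique.

turn(right), move(1)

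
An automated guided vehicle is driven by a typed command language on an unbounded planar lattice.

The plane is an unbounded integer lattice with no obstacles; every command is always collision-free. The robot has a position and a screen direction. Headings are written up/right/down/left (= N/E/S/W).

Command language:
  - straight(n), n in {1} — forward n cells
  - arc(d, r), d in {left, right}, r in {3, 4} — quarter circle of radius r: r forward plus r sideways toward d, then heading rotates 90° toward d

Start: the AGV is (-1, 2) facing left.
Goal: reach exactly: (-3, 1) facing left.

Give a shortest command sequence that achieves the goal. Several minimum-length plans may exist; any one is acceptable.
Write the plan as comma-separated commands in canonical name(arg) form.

arc(right, 3), arc(right, 3), arc(right, 3), arc(right, 4), straight(1)

initial: (-1, 2) facing left
1. arc(right, 3) → (-4, 5) facing up
2. arc(right, 3) → (-1, 8) facing right
3. arc(right, 3) → (2, 5) facing down
4. arc(right, 4) → (-2, 1) facing left
5. straight(1) → (-3, 1) facing left
nothing shorter than 5 reaches the goal.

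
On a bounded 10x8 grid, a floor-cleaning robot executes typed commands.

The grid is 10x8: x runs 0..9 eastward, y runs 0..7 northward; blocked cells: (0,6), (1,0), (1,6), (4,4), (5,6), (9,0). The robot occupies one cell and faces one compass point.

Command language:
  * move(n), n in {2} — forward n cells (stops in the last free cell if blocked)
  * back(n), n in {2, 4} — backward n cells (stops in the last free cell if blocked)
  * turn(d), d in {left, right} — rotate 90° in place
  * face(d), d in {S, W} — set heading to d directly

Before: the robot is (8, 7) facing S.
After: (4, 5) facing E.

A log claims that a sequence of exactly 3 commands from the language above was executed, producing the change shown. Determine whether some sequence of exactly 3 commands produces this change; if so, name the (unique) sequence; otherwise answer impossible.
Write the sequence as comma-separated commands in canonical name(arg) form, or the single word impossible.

move(2), turn(left), back(4)

key: cell and facing (now E) both changed — the 3 commands mix motion and turning
from: (8, 7) facing S
t=1 move(2) ⇒ (8, 5) facing S
t=2 turn(left) ⇒ (8, 5) facing E
t=3 back(4) ⇒ (4, 5) facing E
no other 3-command option fits: unique.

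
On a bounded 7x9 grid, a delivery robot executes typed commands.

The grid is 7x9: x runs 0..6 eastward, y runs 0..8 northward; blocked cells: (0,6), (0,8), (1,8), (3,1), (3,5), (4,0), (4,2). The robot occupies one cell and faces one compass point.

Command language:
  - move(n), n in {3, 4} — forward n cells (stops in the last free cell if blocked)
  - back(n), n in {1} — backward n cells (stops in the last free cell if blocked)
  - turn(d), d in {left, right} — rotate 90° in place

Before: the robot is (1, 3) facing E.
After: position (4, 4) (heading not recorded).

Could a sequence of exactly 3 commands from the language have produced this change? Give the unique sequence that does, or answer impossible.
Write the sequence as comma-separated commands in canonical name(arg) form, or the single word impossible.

key: order matters: swapping move(3) and back(1) lands elsewhere
t0: (1, 3) facing E
1. move(3) → (4, 3) facing E
2. turn(right) → (4, 3) facing S
3. back(1) → (4, 4) facing S
all 125 alternatives checked — unique.

move(3), turn(right), back(1)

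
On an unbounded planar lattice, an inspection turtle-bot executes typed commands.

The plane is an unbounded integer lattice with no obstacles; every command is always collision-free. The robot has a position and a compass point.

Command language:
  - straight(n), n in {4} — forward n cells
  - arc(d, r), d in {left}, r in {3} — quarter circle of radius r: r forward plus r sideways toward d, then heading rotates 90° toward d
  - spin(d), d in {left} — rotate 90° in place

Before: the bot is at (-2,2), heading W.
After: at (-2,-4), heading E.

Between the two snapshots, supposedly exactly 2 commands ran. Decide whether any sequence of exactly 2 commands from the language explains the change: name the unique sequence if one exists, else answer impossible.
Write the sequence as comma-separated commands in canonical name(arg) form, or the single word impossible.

key: cell and facing (now E) both changed — the 2 commands mix motion and turning
start: at (-2,2), heading W
[1] after arc(left, 3): at (-5,-1), heading S
[2] after arc(left, 3): at (-2,-4), heading E
all 9 alternatives checked — unique.

arc(left, 3), arc(left, 3)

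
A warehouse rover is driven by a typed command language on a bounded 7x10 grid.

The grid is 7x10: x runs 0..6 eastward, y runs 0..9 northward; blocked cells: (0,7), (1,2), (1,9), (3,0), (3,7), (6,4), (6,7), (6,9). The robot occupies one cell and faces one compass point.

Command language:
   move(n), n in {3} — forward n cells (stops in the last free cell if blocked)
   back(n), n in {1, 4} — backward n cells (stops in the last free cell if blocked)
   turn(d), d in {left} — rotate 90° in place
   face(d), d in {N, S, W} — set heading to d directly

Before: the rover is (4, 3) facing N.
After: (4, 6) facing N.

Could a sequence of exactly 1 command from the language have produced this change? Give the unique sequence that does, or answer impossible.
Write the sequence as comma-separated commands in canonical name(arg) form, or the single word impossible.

move(3)

key: still facing N — the one step turns nothing
t0: (4, 3) facing N
step 1 (move(3)): (4, 6) facing N
uniquely the one of 7 1-step routes that fits.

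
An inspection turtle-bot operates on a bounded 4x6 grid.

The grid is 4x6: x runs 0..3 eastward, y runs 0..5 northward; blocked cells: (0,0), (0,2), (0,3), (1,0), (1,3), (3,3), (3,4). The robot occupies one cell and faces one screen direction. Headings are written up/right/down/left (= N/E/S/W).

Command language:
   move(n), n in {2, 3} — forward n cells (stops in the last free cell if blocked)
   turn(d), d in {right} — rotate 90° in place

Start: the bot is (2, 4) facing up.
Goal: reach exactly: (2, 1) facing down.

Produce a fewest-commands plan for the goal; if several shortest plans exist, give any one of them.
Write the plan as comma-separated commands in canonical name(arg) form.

start: (2, 4) facing up
step 1 (turn(right)): (2, 4) facing right
step 2 (turn(right)): (2, 4) facing down
step 3 (move(3)): (2, 1) facing down
no 2-step plan works, so 3 is optimal.

turn(right), turn(right), move(3)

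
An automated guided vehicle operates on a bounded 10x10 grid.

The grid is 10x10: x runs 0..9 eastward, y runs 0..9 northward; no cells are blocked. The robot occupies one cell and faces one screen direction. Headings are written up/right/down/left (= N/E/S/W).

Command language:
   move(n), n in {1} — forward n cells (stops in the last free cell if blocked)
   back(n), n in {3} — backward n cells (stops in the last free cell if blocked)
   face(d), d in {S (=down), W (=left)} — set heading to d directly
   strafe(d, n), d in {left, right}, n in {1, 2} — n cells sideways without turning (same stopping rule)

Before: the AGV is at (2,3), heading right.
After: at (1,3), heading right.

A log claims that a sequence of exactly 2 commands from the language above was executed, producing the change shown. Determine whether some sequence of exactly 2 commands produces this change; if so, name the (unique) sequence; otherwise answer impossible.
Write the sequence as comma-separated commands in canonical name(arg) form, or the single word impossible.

key: back(3) runs into the grid edge before its full distance
from: at (2,3), heading right
[1] after back(3): at (0,3), heading right
[2] after move(1): at (1,3), heading right
no other 2-command option fits: unique.

back(3), move(1)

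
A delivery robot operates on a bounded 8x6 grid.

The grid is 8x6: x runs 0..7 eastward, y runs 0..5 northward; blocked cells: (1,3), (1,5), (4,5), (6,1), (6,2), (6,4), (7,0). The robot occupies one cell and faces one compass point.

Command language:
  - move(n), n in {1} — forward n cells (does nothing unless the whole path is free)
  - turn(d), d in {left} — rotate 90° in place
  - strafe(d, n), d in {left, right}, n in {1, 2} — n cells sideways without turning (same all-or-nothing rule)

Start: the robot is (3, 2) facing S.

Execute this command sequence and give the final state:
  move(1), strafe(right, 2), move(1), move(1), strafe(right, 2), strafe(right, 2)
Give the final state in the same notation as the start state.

(1, 0) facing S

begin: (3, 2) facing S
[1] after move(1): (3, 1) facing S
[2] after strafe(right, 2): (1, 1) facing S
[3] after move(1): (1, 0) facing S
[4] after move(1): (1, 0) facing S
[5] after strafe(right, 2): (1, 0) facing S
[6] after strafe(right, 2): (1, 0) facing S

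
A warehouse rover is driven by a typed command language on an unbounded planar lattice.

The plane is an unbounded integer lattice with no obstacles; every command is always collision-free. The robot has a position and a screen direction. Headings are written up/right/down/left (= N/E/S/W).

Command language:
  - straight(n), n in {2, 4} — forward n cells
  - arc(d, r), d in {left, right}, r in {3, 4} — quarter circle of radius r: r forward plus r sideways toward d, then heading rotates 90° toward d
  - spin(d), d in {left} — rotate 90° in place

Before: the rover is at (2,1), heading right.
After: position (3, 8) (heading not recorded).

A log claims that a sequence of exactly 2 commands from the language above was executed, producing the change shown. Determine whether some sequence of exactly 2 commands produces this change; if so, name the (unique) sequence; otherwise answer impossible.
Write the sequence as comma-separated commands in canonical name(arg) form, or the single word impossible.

key: running arc(left, 3) before arc(left, 4) would end elsewhere — order is forced
t0: at (2,1), heading right
[1] after arc(left, 4): at (6,5), heading up
[2] after arc(left, 3): at (3,8), heading left
no other 2-command option fits: unique.

arc(left, 4), arc(left, 3)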